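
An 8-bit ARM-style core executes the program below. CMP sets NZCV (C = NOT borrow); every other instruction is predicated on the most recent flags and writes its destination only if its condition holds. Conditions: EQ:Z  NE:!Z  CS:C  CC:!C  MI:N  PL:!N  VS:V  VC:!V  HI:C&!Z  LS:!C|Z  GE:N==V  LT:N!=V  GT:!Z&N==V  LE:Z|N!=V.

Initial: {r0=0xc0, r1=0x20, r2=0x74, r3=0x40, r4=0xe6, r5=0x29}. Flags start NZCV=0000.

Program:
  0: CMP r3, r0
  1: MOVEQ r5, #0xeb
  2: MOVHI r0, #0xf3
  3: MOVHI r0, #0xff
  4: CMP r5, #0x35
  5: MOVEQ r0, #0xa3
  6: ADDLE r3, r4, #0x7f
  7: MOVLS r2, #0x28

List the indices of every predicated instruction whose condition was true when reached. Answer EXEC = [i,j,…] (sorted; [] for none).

EXEC = [6,7]

[0] flags=1001 → (cmp)
[1] flags=1001 EQ?F → skip
[2] flags=1001 HI?F → skip
[3] flags=1001 HI?F → skip
[4] flags=1000 → (cmp)
[5] flags=1000 EQ?F → skip
[6] flags=1000 LE?T → r3=0x65
[7] flags=1000 LS?T → r2=0x28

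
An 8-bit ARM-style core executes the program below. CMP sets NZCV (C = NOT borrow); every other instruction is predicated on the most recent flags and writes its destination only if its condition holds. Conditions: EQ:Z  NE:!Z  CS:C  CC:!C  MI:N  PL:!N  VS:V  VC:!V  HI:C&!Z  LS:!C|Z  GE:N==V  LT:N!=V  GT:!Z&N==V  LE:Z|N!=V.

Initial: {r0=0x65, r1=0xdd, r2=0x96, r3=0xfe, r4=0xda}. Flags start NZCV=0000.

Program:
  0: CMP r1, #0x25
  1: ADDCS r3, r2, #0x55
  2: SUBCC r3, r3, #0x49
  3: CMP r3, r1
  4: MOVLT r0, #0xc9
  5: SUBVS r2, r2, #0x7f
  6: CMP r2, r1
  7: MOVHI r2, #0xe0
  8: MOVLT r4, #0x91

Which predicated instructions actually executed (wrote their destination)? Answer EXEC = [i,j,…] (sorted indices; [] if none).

EXEC = [1,8]

[0] flags=1010 → (cmp)
[1] flags=1010 CS?T → r3=0xeb
[2] flags=1010 CC?F → skip
[3] flags=0010 → (cmp)
[4] flags=0010 LT?F → skip
[5] flags=0010 VS?F → skip
[6] flags=1000 → (cmp)
[7] flags=1000 HI?F → skip
[8] flags=1000 LT?T → r4=0x91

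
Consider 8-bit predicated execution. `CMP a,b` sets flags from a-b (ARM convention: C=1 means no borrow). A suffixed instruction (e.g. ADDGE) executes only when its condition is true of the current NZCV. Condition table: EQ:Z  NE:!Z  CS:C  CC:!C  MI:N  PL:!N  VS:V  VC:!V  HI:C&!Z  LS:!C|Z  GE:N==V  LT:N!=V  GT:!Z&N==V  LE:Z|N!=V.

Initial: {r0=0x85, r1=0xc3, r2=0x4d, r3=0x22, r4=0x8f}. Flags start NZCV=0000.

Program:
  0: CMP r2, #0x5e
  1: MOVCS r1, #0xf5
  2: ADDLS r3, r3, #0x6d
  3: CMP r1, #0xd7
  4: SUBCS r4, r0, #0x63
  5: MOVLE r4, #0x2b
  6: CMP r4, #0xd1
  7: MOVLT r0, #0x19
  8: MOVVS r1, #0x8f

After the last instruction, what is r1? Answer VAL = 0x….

[0] flags=1000 → (cmp)
[1] flags=1000 CS?F → skip
[2] flags=1000 LS?T → r3=0x8f
[3] flags=1000 → (cmp)
[4] flags=1000 CS?F → skip
[5] flags=1000 LE?T → r4=0x2b
[6] flags=0000 → (cmp)
[7] flags=0000 LT?F → skip
[8] flags=0000 VS?F → skip

VAL = 0xc3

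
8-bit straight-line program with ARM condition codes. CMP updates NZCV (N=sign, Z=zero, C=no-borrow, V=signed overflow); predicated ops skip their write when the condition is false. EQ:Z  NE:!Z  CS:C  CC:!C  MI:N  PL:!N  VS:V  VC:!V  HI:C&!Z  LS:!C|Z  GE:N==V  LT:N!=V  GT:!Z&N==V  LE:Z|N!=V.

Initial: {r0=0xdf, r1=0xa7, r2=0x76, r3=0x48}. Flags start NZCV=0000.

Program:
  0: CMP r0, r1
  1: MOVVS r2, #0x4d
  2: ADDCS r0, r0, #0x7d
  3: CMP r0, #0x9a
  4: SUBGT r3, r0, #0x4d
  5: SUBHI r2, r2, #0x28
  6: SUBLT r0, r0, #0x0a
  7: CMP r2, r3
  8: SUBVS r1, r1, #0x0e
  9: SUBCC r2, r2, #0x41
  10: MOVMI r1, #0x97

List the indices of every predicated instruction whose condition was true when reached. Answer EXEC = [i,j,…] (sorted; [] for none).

EXEC = [2,4]

[0] flags=0010 → (cmp)
[1] flags=0010 VS?F → skip
[2] flags=0010 CS?T → r0=0x5c
[3] flags=1001 → (cmp)
[4] flags=1001 GT?T → r3=0x0f
[5] flags=1001 HI?F → skip
[6] flags=1001 LT?F → skip
[7] flags=0010 → (cmp)
[8] flags=0010 VS?F → skip
[9] flags=0010 CC?F → skip
[10] flags=0010 MI?F → skip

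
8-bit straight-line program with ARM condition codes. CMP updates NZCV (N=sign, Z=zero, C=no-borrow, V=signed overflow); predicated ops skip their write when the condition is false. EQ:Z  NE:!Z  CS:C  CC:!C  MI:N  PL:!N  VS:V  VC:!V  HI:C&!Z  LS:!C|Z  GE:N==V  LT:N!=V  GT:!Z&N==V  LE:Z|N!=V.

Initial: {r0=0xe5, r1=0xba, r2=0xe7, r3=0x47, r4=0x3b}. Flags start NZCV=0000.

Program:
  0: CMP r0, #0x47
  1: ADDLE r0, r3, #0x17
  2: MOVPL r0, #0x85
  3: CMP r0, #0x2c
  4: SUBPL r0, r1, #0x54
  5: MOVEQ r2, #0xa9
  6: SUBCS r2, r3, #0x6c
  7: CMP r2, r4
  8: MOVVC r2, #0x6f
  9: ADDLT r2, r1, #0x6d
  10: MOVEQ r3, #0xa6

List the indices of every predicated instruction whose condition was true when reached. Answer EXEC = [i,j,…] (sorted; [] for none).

0: ✓ CMP  NZCV=1010
1: ✓ ADDLE  r0←0x5e
2: · MOVPL
3: ✓ CMP  NZCV=0010
4: ✓ SUBPL  r0←0x66
5: · MOVEQ
6: ✓ SUBCS  r2←0xdb
7: ✓ CMP  NZCV=1010
8: ✓ MOVVC  r2←0x6f
9: ✓ ADDLT  r2←0x27
10: · MOVEQ

EXEC = [1,4,6,8,9]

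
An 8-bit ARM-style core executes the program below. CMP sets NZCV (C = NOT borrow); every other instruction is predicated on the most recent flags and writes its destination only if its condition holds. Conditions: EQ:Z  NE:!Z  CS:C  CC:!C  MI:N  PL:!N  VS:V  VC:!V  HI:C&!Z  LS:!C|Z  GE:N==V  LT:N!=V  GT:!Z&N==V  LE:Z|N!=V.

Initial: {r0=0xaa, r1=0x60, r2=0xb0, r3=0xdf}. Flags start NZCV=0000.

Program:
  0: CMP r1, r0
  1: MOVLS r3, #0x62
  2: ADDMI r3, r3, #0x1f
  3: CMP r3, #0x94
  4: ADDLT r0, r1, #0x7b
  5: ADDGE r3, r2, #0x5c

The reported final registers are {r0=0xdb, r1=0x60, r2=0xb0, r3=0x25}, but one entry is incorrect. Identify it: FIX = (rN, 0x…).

FIX = (r3, 0x81)

0: ✓ CMP  NZCV=1001
1: ✓ MOVLS  r3←0x62
2: ✓ ADDMI  r3←0x81
3: ✓ CMP  NZCV=1000
4: ✓ ADDLT  r0←0xdb
5: · ADDGE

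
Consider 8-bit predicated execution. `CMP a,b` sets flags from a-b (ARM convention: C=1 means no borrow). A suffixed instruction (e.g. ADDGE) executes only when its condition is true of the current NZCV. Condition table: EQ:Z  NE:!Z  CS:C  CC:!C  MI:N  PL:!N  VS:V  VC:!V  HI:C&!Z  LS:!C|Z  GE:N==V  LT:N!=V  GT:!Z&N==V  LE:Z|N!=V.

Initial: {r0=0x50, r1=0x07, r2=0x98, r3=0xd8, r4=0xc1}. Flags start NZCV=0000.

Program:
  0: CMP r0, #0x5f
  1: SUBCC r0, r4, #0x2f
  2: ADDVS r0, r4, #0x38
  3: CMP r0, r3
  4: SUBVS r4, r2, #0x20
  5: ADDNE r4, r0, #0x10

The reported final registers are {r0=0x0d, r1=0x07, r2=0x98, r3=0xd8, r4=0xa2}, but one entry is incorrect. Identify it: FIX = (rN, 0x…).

[0] flags=1000 → (cmp)
[1] flags=1000 CC?T → r0=0x92
[2] flags=1000 VS?F → skip
[3] flags=1000 → (cmp)
[4] flags=1000 VS?F → skip
[5] flags=1000 NE?T → r4=0xa2

FIX = (r0, 0x92)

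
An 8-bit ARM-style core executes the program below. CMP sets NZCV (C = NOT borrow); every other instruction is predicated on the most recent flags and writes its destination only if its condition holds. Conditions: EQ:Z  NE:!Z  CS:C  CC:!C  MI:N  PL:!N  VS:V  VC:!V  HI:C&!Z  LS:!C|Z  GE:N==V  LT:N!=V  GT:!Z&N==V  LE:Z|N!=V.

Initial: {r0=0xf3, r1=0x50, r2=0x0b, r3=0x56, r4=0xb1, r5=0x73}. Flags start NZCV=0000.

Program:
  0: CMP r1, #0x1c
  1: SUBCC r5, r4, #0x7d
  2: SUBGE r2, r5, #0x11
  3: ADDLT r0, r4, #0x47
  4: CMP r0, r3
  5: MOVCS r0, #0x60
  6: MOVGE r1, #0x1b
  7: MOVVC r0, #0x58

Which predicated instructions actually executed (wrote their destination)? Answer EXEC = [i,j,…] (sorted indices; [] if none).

[0] flags=0010 → (cmp)
[1] flags=0010 CC?F → skip
[2] flags=0010 GE?T → r2=0x62
[3] flags=0010 LT?F → skip
[4] flags=1010 → (cmp)
[5] flags=1010 CS?T → r0=0x60
[6] flags=1010 GE?F → skip
[7] flags=1010 VC?T → r0=0x58

EXEC = [2,5,7]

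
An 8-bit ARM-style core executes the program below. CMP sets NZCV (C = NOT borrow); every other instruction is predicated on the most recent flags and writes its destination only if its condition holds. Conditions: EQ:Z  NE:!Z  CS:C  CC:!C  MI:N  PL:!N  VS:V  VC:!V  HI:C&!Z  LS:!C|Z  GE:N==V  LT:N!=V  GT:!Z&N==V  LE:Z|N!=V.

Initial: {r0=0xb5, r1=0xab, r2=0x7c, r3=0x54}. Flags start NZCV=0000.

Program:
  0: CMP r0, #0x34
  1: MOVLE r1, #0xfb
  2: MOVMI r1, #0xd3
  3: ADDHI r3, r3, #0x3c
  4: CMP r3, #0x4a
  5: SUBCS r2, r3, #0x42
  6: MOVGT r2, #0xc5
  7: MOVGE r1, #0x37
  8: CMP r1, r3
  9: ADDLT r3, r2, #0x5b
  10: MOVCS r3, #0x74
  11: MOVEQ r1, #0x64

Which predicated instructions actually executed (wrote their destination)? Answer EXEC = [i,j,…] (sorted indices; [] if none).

EXEC = [1,2,3,5,10]

0: ✓ CMP  NZCV=1010
1: ✓ MOVLE  r1←0xfb
2: ✓ MOVMI  r1←0xd3
3: ✓ ADDHI  r3←0x90
4: ✓ CMP  NZCV=0011
5: ✓ SUBCS  r2←0x4e
6: · MOVGT
7: · MOVGE
8: ✓ CMP  NZCV=0010
9: · ADDLT
10: ✓ MOVCS  r3←0x74
11: · MOVEQ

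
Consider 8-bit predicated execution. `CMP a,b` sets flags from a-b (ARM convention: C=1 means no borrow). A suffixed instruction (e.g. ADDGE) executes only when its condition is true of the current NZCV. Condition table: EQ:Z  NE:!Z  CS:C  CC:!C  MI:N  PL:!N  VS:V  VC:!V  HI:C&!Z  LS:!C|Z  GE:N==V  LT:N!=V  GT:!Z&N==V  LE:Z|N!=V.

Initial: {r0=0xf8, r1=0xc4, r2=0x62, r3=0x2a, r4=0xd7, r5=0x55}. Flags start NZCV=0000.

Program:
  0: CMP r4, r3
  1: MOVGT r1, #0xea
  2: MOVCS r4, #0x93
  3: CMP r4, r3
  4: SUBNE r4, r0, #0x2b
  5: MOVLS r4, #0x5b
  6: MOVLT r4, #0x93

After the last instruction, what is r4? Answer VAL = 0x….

[0] flags=1010 → (cmp)
[1] flags=1010 GT?F → skip
[2] flags=1010 CS?T → r4=0x93
[3] flags=0011 → (cmp)
[4] flags=0011 NE?T → r4=0xcd
[5] flags=0011 LS?F → skip
[6] flags=0011 LT?T → r4=0x93

VAL = 0x93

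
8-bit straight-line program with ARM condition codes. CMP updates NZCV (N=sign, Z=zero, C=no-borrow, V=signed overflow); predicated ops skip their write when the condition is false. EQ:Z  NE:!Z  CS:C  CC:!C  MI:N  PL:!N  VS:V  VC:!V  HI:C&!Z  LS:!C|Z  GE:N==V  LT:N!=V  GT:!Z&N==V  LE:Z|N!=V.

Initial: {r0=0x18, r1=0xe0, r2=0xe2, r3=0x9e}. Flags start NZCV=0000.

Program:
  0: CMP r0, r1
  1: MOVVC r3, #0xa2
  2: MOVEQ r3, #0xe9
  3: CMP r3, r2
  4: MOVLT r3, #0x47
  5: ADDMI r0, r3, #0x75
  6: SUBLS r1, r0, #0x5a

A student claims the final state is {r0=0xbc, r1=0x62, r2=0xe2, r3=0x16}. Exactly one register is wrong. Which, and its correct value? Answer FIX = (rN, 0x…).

FIX = (r3, 0x47)

[0] flags=0000 → (cmp)
[1] flags=0000 VC?T → r3=0xa2
[2] flags=0000 EQ?F → skip
[3] flags=1000 → (cmp)
[4] flags=1000 LT?T → r3=0x47
[5] flags=1000 MI?T → r0=0xbc
[6] flags=1000 LS?T → r1=0x62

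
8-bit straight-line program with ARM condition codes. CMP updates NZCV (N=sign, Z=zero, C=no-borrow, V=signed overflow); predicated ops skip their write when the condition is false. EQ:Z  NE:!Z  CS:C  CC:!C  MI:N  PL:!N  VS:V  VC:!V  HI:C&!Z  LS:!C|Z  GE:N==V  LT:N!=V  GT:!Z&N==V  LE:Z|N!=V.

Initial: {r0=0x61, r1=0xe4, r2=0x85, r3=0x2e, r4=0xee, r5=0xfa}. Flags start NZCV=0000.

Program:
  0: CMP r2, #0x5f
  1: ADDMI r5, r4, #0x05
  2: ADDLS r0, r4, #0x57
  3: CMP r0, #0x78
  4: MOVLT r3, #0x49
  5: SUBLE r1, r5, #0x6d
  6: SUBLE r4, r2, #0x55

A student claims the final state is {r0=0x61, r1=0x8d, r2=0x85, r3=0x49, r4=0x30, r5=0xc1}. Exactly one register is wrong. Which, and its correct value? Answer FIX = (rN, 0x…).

FIX = (r5, 0xfa)

[0] flags=0011 → (cmp)
[1] flags=0011 MI?F → skip
[2] flags=0011 LS?F → skip
[3] flags=1000 → (cmp)
[4] flags=1000 LT?T → r3=0x49
[5] flags=1000 LE?T → r1=0x8d
[6] flags=1000 LE?T → r4=0x30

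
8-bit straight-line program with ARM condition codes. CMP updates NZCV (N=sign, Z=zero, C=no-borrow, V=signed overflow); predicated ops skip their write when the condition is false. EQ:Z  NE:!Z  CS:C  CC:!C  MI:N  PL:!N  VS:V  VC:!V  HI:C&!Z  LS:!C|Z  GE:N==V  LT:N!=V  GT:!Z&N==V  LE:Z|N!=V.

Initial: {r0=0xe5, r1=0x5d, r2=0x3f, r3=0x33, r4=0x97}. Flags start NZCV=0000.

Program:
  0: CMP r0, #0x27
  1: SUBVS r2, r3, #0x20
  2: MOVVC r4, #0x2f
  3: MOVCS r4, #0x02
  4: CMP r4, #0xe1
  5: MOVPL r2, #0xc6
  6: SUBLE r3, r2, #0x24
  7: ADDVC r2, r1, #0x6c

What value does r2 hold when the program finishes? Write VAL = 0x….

VAL = 0xc9

[0] flags=1010 → (cmp)
[1] flags=1010 VS?F → skip
[2] flags=1010 VC?T → r4=0x2f
[3] flags=1010 CS?T → r4=0x02
[4] flags=0000 → (cmp)
[5] flags=0000 PL?T → r2=0xc6
[6] flags=0000 LE?F → skip
[7] flags=0000 VC?T → r2=0xc9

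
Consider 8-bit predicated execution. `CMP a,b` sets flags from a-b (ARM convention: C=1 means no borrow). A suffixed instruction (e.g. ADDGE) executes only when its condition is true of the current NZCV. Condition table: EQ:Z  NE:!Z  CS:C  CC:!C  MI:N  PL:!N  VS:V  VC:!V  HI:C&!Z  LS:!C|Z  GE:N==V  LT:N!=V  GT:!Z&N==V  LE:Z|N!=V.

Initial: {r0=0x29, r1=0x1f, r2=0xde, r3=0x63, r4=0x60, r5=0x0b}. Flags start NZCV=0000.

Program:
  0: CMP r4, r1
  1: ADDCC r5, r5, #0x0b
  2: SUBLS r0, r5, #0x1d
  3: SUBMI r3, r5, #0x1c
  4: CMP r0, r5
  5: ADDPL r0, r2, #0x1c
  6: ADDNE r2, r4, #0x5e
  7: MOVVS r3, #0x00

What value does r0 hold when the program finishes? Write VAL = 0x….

[0] flags=0010 → (cmp)
[1] flags=0010 CC?F → skip
[2] flags=0010 LS?F → skip
[3] flags=0010 MI?F → skip
[4] flags=0010 → (cmp)
[5] flags=0010 PL?T → r0=0xfa
[6] flags=0010 NE?T → r2=0xbe
[7] flags=0010 VS?F → skip

VAL = 0xfa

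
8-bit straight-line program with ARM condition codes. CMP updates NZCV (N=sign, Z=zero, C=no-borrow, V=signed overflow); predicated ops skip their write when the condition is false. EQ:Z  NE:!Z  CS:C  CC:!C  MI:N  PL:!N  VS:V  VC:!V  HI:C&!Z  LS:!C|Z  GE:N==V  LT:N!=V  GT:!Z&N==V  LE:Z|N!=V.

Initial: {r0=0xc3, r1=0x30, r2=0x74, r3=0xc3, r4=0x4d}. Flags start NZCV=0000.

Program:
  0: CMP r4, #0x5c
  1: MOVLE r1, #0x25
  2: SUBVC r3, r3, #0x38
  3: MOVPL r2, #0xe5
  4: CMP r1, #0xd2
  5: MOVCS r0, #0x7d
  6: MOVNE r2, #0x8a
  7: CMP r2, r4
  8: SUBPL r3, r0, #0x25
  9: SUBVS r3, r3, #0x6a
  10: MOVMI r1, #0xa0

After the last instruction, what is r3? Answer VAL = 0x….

VAL = 0x34

[0] flags=1000 → (cmp)
[1] flags=1000 LE?T → r1=0x25
[2] flags=1000 VC?T → r3=0x8b
[3] flags=1000 PL?F → skip
[4] flags=0000 → (cmp)
[5] flags=0000 CS?F → skip
[6] flags=0000 NE?T → r2=0x8a
[7] flags=0011 → (cmp)
[8] flags=0011 PL?T → r3=0x9e
[9] flags=0011 VS?T → r3=0x34
[10] flags=0011 MI?F → skip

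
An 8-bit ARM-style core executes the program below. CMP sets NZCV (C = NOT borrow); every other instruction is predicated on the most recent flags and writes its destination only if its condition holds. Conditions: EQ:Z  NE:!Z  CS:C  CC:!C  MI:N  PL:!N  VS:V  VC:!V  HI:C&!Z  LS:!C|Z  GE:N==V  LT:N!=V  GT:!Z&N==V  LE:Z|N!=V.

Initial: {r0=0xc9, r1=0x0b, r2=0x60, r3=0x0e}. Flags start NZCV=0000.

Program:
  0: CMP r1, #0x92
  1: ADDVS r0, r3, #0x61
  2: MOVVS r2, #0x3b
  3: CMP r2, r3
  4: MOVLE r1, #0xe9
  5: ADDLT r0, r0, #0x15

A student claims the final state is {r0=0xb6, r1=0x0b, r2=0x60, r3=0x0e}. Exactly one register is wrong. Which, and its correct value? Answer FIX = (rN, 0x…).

[0] flags=0000 → (cmp)
[1] flags=0000 VS?F → skip
[2] flags=0000 VS?F → skip
[3] flags=0010 → (cmp)
[4] flags=0010 LE?F → skip
[5] flags=0010 LT?F → skip

FIX = (r0, 0xc9)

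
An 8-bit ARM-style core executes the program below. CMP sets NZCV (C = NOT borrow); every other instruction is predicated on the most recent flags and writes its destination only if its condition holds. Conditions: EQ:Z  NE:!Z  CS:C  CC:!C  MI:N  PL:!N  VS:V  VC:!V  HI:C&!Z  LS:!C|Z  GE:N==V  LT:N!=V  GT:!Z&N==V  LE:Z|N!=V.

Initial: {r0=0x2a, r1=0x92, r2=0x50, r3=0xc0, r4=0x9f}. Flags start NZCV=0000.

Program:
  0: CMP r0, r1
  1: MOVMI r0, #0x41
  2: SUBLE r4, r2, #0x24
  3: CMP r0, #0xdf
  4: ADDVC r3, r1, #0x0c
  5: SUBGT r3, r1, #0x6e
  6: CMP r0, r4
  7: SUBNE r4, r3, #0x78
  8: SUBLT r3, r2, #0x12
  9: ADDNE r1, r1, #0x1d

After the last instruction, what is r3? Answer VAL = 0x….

0: ✓ CMP  NZCV=1001
1: ✓ MOVMI  r0←0x41
2: · SUBLE
3: ✓ CMP  NZCV=0000
4: ✓ ADDVC  r3←0x9e
5: ✓ SUBGT  r3←0x24
6: ✓ CMP  NZCV=1001
7: ✓ SUBNE  r4←0xac
8: · SUBLT
9: ✓ ADDNE  r1←0xaf

VAL = 0x24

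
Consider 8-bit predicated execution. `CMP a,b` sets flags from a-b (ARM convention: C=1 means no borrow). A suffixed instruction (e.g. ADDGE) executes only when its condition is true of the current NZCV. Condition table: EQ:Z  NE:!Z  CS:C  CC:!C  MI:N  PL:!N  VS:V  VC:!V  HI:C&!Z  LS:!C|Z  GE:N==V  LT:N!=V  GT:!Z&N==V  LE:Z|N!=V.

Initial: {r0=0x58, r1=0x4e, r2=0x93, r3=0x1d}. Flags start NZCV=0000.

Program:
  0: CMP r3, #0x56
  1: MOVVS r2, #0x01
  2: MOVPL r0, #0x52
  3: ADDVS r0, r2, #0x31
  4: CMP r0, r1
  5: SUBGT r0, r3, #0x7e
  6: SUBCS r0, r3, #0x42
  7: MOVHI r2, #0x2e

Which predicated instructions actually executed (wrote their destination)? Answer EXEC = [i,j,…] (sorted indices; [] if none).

EXEC = [5,6,7]

0: ✓ CMP  NZCV=1000
1: · MOVVS
2: · MOVPL
3: · ADDVS
4: ✓ CMP  NZCV=0010
5: ✓ SUBGT  r0←0x9f
6: ✓ SUBCS  r0←0xdb
7: ✓ MOVHI  r2←0x2e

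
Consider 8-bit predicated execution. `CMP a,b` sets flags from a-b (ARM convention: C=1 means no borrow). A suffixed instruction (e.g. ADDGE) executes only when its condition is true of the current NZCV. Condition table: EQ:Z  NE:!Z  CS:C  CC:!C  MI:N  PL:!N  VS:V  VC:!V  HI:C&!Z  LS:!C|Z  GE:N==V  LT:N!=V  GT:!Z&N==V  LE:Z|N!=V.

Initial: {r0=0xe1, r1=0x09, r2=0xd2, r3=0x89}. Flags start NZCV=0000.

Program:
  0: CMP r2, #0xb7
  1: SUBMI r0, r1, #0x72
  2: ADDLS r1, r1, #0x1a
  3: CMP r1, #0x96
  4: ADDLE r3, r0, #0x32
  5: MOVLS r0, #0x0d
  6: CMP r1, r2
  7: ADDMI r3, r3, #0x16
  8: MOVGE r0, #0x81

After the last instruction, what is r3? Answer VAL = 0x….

[0] flags=0010 → (cmp)
[1] flags=0010 MI?F → skip
[2] flags=0010 LS?F → skip
[3] flags=0000 → (cmp)
[4] flags=0000 LE?F → skip
[5] flags=0000 LS?T → r0=0x0d
[6] flags=0000 → (cmp)
[7] flags=0000 MI?F → skip
[8] flags=0000 GE?T → r0=0x81

VAL = 0x89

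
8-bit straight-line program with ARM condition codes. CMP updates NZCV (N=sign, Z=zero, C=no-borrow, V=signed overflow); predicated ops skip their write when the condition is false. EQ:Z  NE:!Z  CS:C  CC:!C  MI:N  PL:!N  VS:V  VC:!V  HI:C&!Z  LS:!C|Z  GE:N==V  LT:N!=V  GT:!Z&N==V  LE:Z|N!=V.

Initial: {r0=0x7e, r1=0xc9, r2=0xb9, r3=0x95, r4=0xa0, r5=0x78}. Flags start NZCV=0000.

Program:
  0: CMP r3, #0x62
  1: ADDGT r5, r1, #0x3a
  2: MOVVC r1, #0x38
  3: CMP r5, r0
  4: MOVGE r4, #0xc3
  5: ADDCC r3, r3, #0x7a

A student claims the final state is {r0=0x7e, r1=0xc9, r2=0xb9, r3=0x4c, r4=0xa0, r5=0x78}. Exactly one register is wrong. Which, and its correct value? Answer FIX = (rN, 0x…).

[0] flags=0011 → (cmp)
[1] flags=0011 GT?F → skip
[2] flags=0011 VC?F → skip
[3] flags=1000 → (cmp)
[4] flags=1000 GE?F → skip
[5] flags=1000 CC?T → r3=0x0f

FIX = (r3, 0x0f)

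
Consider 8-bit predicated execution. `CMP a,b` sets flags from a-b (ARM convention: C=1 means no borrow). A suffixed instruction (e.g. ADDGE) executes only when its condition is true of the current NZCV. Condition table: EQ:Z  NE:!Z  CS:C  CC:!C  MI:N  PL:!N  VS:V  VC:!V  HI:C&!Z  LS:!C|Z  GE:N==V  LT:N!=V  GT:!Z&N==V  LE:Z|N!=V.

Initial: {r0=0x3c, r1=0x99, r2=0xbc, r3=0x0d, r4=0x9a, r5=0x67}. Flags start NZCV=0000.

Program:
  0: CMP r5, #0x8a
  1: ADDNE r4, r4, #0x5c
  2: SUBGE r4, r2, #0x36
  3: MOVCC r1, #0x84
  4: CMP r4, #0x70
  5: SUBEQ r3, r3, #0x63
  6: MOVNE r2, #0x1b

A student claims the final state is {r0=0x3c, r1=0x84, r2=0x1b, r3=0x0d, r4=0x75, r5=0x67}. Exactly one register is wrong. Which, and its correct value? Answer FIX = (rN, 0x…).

FIX = (r4, 0x86)

[0] flags=1001 → (cmp)
[1] flags=1001 NE?T → r4=0xf6
[2] flags=1001 GE?T → r4=0x86
[3] flags=1001 CC?T → r1=0x84
[4] flags=0011 → (cmp)
[5] flags=0011 EQ?F → skip
[6] flags=0011 NE?T → r2=0x1b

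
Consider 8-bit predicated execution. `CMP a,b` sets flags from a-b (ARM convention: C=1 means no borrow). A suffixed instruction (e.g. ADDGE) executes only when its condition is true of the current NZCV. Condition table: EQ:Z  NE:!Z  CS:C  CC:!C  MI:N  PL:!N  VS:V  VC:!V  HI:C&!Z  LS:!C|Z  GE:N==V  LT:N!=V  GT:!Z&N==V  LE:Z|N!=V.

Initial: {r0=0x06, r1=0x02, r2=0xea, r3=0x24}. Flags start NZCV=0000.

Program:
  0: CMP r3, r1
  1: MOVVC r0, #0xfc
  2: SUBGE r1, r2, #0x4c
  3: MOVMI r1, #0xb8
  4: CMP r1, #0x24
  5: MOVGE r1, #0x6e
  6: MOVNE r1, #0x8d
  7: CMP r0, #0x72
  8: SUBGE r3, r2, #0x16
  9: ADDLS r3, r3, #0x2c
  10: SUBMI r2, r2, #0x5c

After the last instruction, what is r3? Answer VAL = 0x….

VAL = 0x24

0: ✓ CMP  NZCV=0010
1: ✓ MOVVC  r0←0xfc
2: ✓ SUBGE  r1←0x9e
3: · MOVMI
4: ✓ CMP  NZCV=0011
5: · MOVGE
6: ✓ MOVNE  r1←0x8d
7: ✓ CMP  NZCV=1010
8: · SUBGE
9: · ADDLS
10: ✓ SUBMI  r2←0x8e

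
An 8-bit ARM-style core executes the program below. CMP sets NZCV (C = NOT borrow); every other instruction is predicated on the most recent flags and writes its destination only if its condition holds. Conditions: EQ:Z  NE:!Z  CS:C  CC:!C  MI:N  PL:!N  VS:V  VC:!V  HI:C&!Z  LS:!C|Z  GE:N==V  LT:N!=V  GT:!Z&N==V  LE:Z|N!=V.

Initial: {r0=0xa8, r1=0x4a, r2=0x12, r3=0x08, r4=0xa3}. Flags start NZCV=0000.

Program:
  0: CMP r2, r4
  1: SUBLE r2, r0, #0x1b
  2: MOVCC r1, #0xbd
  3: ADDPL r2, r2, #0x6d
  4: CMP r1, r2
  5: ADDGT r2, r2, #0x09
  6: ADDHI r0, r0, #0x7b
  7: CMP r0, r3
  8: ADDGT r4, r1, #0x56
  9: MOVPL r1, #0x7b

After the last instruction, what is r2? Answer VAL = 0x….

[0] flags=0000 → (cmp)
[1] flags=0000 LE?F → skip
[2] flags=0000 CC?T → r1=0xbd
[3] flags=0000 PL?T → r2=0x7f
[4] flags=0011 → (cmp)
[5] flags=0011 GT?F → skip
[6] flags=0011 HI?T → r0=0x23
[7] flags=0010 → (cmp)
[8] flags=0010 GT?T → r4=0x13
[9] flags=0010 PL?T → r1=0x7b

VAL = 0x7f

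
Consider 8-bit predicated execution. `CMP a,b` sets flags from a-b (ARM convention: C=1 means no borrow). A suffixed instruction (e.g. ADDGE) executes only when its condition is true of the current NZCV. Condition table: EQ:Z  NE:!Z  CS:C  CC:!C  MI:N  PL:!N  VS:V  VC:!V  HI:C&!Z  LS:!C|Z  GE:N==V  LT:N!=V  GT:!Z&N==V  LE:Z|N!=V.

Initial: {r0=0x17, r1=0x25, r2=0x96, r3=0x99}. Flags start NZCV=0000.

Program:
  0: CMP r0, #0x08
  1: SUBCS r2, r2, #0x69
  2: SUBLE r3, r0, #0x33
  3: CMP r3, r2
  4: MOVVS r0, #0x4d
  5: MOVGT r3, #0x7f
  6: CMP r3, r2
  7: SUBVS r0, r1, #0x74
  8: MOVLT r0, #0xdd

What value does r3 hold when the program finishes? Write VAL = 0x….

0: ✓ CMP  NZCV=0010
1: ✓ SUBCS  r2←0x2d
2: · SUBLE
3: ✓ CMP  NZCV=0011
4: ✓ MOVVS  r0←0x4d
5: · MOVGT
6: ✓ CMP  NZCV=0011
7: ✓ SUBVS  r0←0xb1
8: ✓ MOVLT  r0←0xdd

VAL = 0x99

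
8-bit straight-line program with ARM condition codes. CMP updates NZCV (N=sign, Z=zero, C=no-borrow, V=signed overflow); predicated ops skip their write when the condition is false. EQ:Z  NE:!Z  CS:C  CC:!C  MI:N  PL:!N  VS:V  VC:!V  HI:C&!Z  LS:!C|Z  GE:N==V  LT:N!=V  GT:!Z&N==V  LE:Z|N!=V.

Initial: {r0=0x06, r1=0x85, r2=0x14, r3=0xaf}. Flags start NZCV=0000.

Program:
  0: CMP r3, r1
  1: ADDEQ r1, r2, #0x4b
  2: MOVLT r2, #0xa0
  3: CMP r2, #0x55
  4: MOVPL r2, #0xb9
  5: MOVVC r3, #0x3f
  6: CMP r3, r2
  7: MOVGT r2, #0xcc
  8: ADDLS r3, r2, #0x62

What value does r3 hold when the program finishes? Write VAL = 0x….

[0] flags=0010 → (cmp)
[1] flags=0010 EQ?F → skip
[2] flags=0010 LT?F → skip
[3] flags=1000 → (cmp)
[4] flags=1000 PL?F → skip
[5] flags=1000 VC?T → r3=0x3f
[6] flags=0010 → (cmp)
[7] flags=0010 GT?T → r2=0xcc
[8] flags=0010 LS?F → skip

VAL = 0x3f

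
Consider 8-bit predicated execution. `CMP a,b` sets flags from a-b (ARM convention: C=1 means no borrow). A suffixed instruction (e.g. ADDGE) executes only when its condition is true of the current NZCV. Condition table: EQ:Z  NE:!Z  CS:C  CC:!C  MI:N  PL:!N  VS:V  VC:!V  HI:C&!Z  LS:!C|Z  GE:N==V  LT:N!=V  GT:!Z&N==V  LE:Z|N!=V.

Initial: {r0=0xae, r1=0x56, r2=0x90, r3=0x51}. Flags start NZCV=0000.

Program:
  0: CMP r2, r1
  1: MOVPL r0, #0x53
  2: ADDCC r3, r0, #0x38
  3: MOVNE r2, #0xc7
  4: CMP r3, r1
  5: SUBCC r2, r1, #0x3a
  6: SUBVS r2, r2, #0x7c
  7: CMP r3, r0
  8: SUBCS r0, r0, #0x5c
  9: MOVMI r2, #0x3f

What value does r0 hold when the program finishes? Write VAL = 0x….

VAL = 0x53

0: ✓ CMP  NZCV=0011
1: ✓ MOVPL  r0←0x53
2: · ADDCC
3: ✓ MOVNE  r2←0xc7
4: ✓ CMP  NZCV=1000
5: ✓ SUBCC  r2←0x1c
6: · SUBVS
7: ✓ CMP  NZCV=1000
8: · SUBCS
9: ✓ MOVMI  r2←0x3f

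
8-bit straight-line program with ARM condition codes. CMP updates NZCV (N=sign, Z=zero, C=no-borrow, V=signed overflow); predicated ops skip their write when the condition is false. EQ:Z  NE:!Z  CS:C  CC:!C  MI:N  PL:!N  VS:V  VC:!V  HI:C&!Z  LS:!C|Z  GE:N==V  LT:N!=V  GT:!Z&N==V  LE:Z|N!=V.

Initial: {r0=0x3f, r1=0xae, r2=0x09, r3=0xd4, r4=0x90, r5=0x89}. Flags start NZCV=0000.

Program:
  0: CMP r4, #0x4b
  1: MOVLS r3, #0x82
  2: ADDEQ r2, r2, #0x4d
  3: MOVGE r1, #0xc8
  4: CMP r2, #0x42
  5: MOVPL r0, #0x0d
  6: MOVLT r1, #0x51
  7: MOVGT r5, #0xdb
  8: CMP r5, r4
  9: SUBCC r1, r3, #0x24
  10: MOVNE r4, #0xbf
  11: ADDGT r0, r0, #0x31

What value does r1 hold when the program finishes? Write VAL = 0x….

[0] flags=0011 → (cmp)
[1] flags=0011 LS?F → skip
[2] flags=0011 EQ?F → skip
[3] flags=0011 GE?F → skip
[4] flags=1000 → (cmp)
[5] flags=1000 PL?F → skip
[6] flags=1000 LT?T → r1=0x51
[7] flags=1000 GT?F → skip
[8] flags=1000 → (cmp)
[9] flags=1000 CC?T → r1=0xb0
[10] flags=1000 NE?T → r4=0xbf
[11] flags=1000 GT?F → skip

VAL = 0xb0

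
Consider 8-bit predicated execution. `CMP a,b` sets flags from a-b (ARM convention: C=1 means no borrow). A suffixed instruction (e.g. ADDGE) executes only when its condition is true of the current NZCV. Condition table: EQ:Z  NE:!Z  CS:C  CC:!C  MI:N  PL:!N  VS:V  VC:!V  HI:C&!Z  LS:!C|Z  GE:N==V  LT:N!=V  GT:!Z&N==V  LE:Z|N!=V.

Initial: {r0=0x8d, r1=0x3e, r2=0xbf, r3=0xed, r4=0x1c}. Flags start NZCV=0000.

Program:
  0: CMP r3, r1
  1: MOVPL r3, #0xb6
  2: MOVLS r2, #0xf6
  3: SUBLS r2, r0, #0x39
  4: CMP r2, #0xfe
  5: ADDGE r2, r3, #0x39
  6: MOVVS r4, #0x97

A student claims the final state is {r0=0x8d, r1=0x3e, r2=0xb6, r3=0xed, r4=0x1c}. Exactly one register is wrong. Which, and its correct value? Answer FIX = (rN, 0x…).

FIX = (r2, 0xbf)

[0] flags=1010 → (cmp)
[1] flags=1010 PL?F → skip
[2] flags=1010 LS?F → skip
[3] flags=1010 LS?F → skip
[4] flags=1000 → (cmp)
[5] flags=1000 GE?F → skip
[6] flags=1000 VS?F → skip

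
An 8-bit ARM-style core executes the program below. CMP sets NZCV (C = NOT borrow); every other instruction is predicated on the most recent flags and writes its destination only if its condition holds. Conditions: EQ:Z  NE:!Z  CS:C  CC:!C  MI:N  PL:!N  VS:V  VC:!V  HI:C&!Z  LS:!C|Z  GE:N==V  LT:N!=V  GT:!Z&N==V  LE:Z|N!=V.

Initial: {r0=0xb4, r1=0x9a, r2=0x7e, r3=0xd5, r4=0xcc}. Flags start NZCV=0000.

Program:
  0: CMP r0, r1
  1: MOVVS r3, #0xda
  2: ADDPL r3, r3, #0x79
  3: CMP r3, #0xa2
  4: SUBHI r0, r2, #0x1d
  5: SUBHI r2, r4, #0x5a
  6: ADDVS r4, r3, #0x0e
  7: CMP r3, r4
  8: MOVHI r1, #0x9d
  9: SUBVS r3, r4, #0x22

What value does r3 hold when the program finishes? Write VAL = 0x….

VAL = 0x4e

[0] flags=0010 → (cmp)
[1] flags=0010 VS?F → skip
[2] flags=0010 PL?T → r3=0x4e
[3] flags=1001 → (cmp)
[4] flags=1001 HI?F → skip
[5] flags=1001 HI?F → skip
[6] flags=1001 VS?T → r4=0x5c
[7] flags=1000 → (cmp)
[8] flags=1000 HI?F → skip
[9] flags=1000 VS?F → skip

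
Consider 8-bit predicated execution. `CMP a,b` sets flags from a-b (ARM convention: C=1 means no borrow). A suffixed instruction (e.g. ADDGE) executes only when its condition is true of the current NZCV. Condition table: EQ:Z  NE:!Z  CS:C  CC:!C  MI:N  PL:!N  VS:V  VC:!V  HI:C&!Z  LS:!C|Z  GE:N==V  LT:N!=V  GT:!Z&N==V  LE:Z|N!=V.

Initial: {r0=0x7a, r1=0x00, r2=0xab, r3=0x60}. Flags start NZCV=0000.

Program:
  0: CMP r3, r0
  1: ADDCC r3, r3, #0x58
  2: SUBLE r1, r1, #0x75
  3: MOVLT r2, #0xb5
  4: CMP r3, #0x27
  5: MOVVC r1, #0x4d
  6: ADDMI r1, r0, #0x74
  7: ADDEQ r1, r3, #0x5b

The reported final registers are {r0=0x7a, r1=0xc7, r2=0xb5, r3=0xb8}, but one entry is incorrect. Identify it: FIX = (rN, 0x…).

[0] flags=1000 → (cmp)
[1] flags=1000 CC?T → r3=0xb8
[2] flags=1000 LE?T → r1=0x8b
[3] flags=1000 LT?T → r2=0xb5
[4] flags=1010 → (cmp)
[5] flags=1010 VC?T → r1=0x4d
[6] flags=1010 MI?T → r1=0xee
[7] flags=1010 EQ?F → skip

FIX = (r1, 0xee)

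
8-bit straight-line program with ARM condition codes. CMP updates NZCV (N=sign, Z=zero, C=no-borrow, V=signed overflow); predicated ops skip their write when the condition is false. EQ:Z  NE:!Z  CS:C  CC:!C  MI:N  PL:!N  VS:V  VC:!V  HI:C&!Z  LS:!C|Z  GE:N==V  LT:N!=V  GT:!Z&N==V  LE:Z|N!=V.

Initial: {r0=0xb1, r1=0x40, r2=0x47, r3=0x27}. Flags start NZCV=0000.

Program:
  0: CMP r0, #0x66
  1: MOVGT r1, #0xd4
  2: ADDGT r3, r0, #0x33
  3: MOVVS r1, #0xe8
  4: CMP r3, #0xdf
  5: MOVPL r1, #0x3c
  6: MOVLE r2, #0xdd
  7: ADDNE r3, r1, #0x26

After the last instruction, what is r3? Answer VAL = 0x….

[0] flags=0011 → (cmp)
[1] flags=0011 GT?F → skip
[2] flags=0011 GT?F → skip
[3] flags=0011 VS?T → r1=0xe8
[4] flags=0000 → (cmp)
[5] flags=0000 PL?T → r1=0x3c
[6] flags=0000 LE?F → skip
[7] flags=0000 NE?T → r3=0x62

VAL = 0x62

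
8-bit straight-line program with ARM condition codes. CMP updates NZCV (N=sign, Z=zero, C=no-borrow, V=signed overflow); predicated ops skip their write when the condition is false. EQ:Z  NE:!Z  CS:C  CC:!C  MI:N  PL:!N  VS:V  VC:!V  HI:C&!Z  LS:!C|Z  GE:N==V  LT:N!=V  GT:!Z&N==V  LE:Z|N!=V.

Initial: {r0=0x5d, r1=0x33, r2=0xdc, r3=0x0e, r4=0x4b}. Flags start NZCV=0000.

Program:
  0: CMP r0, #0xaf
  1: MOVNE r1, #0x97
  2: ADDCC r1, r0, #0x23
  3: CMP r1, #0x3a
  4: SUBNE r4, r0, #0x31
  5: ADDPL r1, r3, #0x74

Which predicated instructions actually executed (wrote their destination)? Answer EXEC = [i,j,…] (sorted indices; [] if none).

EXEC = [1,2,4,5]

0: ✓ CMP  NZCV=1001
1: ✓ MOVNE  r1←0x97
2: ✓ ADDCC  r1←0x80
3: ✓ CMP  NZCV=0011
4: ✓ SUBNE  r4←0x2c
5: ✓ ADDPL  r1←0x82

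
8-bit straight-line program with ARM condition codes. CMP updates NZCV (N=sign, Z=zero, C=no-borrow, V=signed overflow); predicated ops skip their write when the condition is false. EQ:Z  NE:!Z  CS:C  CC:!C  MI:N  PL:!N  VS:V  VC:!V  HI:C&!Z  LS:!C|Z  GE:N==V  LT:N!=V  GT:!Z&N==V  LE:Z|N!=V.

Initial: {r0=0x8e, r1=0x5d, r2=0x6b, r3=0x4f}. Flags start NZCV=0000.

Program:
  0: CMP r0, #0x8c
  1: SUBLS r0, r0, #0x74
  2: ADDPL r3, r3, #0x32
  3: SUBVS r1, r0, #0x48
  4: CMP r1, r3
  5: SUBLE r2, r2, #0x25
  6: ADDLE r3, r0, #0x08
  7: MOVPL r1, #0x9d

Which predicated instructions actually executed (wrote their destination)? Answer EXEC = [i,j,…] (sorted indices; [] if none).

EXEC = [2]

[0] flags=0010 → (cmp)
[1] flags=0010 LS?F → skip
[2] flags=0010 PL?T → r3=0x81
[3] flags=0010 VS?F → skip
[4] flags=1001 → (cmp)
[5] flags=1001 LE?F → skip
[6] flags=1001 LE?F → skip
[7] flags=1001 PL?F → skip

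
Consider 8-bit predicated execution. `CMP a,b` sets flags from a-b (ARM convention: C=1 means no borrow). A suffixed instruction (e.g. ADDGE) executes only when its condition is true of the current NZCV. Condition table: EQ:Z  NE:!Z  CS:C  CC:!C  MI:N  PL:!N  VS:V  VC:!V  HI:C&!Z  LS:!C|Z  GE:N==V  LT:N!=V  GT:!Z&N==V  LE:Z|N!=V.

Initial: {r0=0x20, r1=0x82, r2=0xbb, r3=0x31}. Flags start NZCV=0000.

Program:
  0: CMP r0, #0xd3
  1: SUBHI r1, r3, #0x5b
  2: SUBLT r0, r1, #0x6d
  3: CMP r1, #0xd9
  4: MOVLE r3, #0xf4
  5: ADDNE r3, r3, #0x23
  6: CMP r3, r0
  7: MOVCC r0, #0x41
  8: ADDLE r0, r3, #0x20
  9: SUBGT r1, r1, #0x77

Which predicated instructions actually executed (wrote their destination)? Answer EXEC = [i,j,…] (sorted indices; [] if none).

0: ✓ CMP  NZCV=0000
1: · SUBHI
2: · SUBLT
3: ✓ CMP  NZCV=1000
4: ✓ MOVLE  r3←0xf4
5: ✓ ADDNE  r3←0x17
6: ✓ CMP  NZCV=1000
7: ✓ MOVCC  r0←0x41
8: ✓ ADDLE  r0←0x37
9: · SUBGT

EXEC = [4,5,7,8]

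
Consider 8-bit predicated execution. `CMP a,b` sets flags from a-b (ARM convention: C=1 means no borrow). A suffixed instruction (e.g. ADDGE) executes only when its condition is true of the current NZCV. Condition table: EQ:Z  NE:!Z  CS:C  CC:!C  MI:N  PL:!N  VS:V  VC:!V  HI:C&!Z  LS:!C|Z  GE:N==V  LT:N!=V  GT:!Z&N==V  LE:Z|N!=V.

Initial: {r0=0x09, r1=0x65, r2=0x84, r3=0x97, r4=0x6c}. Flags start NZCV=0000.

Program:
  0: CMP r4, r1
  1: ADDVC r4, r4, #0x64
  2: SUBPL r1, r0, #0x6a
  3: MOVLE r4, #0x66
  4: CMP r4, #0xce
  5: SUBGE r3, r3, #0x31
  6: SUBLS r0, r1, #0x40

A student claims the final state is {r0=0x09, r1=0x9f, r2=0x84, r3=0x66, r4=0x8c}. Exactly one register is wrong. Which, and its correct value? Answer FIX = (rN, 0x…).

FIX = (r4, 0xd0)

0: ✓ CMP  NZCV=0010
1: ✓ ADDVC  r4←0xd0
2: ✓ SUBPL  r1←0x9f
3: · MOVLE
4: ✓ CMP  NZCV=0010
5: ✓ SUBGE  r3←0x66
6: · SUBLS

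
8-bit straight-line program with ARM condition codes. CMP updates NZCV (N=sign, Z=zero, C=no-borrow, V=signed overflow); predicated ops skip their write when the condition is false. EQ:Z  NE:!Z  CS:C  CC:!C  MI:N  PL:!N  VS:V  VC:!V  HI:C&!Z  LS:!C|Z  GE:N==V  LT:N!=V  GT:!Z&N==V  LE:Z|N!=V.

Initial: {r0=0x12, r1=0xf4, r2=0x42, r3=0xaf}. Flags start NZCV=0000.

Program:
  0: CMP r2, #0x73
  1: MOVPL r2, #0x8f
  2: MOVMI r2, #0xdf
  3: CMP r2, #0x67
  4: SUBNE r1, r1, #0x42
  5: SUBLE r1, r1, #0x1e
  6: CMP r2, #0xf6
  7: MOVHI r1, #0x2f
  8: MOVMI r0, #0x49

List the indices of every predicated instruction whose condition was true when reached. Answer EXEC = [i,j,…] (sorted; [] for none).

0: ✓ CMP  NZCV=1000
1: · MOVPL
2: ✓ MOVMI  r2←0xdf
3: ✓ CMP  NZCV=0011
4: ✓ SUBNE  r1←0xb2
5: ✓ SUBLE  r1←0x94
6: ✓ CMP  NZCV=1000
7: · MOVHI
8: ✓ MOVMI  r0←0x49

EXEC = [2,4,5,8]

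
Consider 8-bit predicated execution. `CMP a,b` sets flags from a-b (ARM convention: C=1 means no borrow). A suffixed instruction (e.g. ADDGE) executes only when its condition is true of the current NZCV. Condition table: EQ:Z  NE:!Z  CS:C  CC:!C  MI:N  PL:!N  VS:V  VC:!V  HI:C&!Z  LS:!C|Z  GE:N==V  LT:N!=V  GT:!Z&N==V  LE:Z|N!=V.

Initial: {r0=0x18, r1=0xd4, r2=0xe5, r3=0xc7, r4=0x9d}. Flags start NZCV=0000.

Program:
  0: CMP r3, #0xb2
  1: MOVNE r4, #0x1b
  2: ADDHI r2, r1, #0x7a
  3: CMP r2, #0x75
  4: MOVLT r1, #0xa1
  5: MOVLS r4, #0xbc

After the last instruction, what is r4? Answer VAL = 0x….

[0] flags=0010 → (cmp)
[1] flags=0010 NE?T → r4=0x1b
[2] flags=0010 HI?T → r2=0x4e
[3] flags=1000 → (cmp)
[4] flags=1000 LT?T → r1=0xa1
[5] flags=1000 LS?T → r4=0xbc

VAL = 0xbc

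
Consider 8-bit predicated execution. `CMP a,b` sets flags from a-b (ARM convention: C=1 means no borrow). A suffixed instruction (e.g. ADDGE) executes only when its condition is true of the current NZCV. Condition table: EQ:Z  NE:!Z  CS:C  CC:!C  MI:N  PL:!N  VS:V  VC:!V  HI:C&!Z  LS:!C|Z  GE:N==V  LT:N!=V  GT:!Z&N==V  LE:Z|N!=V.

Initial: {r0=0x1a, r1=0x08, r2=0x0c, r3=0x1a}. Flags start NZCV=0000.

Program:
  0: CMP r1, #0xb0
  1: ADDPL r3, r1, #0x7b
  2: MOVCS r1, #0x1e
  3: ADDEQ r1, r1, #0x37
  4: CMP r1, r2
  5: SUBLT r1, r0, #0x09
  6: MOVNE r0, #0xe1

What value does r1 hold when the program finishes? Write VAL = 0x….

VAL = 0x11

0: ✓ CMP  NZCV=0000
1: ✓ ADDPL  r3←0x83
2: · MOVCS
3: · ADDEQ
4: ✓ CMP  NZCV=1000
5: ✓ SUBLT  r1←0x11
6: ✓ MOVNE  r0←0xe1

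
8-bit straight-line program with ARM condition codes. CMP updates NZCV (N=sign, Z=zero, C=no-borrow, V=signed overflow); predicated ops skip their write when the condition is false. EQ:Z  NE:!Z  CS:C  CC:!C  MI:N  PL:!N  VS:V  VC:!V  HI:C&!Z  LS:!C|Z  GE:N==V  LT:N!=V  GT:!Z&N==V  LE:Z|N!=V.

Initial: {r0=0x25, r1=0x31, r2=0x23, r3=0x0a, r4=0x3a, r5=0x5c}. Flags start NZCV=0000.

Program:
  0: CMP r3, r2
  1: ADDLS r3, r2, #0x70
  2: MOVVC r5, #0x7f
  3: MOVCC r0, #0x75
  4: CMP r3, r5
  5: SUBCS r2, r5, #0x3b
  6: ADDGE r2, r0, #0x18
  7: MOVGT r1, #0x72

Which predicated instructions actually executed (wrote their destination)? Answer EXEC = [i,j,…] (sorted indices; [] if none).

EXEC = [1,2,3,5]

0: ✓ CMP  NZCV=1000
1: ✓ ADDLS  r3←0x93
2: ✓ MOVVC  r5←0x7f
3: ✓ MOVCC  r0←0x75
4: ✓ CMP  NZCV=0011
5: ✓ SUBCS  r2←0x44
6: · ADDGE
7: · MOVGT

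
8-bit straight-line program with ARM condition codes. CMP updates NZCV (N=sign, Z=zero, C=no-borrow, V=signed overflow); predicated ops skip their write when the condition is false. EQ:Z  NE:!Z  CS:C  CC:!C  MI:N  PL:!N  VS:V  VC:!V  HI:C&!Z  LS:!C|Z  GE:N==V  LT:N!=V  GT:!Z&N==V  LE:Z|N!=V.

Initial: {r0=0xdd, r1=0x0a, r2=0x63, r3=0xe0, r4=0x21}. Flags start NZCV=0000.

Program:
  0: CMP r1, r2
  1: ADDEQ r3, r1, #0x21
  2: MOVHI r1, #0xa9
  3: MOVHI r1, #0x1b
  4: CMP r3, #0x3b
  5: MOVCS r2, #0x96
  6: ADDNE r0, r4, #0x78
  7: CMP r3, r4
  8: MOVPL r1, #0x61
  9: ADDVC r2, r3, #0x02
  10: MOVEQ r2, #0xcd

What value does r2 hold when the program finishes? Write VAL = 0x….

VAL = 0xe2

[0] flags=1000 → (cmp)
[1] flags=1000 EQ?F → skip
[2] flags=1000 HI?F → skip
[3] flags=1000 HI?F → skip
[4] flags=1010 → (cmp)
[5] flags=1010 CS?T → r2=0x96
[6] flags=1010 NE?T → r0=0x99
[7] flags=1010 → (cmp)
[8] flags=1010 PL?F → skip
[9] flags=1010 VC?T → r2=0xe2
[10] flags=1010 EQ?F → skip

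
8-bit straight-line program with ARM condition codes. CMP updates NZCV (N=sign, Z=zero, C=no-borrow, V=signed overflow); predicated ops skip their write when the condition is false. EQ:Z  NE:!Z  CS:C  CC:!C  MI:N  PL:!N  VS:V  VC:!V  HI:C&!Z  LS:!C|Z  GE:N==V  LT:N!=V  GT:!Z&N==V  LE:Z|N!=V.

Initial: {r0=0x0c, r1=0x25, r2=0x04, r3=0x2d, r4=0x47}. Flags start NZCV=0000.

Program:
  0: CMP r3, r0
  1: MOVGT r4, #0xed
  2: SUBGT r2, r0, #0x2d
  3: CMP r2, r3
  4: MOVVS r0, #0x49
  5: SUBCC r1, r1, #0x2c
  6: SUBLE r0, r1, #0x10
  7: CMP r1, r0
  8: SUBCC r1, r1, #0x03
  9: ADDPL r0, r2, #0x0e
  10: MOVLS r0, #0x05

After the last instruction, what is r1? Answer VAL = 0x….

0: ✓ CMP  NZCV=0010
1: ✓ MOVGT  r4←0xed
2: ✓ SUBGT  r2←0xdf
3: ✓ CMP  NZCV=1010
4: · MOVVS
5: · SUBCC
6: ✓ SUBLE  r0←0x15
7: ✓ CMP  NZCV=0010
8: · SUBCC
9: ✓ ADDPL  r0←0xed
10: · MOVLS

VAL = 0x25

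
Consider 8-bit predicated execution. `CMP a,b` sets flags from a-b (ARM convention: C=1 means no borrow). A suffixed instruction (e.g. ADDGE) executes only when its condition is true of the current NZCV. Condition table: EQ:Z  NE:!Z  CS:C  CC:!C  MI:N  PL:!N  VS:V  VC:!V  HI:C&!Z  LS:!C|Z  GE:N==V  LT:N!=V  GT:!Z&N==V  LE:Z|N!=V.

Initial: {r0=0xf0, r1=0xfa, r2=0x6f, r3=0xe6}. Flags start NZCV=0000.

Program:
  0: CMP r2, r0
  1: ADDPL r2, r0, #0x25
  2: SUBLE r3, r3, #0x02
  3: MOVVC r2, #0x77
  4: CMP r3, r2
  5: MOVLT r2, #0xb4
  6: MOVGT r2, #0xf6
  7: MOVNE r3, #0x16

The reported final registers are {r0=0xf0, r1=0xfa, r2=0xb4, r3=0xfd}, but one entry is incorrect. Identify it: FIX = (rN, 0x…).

[0] flags=0000 → (cmp)
[1] flags=0000 PL?T → r2=0x15
[2] flags=0000 LE?F → skip
[3] flags=0000 VC?T → r2=0x77
[4] flags=0011 → (cmp)
[5] flags=0011 LT?T → r2=0xb4
[6] flags=0011 GT?F → skip
[7] flags=0011 NE?T → r3=0x16

FIX = (r3, 0x16)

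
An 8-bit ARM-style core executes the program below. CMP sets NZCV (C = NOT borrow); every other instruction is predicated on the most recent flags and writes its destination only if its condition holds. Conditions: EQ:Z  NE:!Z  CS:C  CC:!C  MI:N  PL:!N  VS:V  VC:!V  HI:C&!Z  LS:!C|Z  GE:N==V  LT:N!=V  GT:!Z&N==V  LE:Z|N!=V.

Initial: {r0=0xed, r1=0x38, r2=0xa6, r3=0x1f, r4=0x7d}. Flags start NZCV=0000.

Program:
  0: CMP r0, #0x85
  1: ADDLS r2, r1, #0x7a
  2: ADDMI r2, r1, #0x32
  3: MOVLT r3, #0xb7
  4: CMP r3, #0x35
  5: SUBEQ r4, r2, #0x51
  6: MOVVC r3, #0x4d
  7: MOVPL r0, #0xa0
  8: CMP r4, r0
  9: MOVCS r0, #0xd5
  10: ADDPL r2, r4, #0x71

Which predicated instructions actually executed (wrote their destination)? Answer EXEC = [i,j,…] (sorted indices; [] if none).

EXEC = [6]

0: ✓ CMP  NZCV=0010
1: · ADDLS
2: · ADDMI
3: · MOVLT
4: ✓ CMP  NZCV=1000
5: · SUBEQ
6: ✓ MOVVC  r3←0x4d
7: · MOVPL
8: ✓ CMP  NZCV=1001
9: · MOVCS
10: · ADDPL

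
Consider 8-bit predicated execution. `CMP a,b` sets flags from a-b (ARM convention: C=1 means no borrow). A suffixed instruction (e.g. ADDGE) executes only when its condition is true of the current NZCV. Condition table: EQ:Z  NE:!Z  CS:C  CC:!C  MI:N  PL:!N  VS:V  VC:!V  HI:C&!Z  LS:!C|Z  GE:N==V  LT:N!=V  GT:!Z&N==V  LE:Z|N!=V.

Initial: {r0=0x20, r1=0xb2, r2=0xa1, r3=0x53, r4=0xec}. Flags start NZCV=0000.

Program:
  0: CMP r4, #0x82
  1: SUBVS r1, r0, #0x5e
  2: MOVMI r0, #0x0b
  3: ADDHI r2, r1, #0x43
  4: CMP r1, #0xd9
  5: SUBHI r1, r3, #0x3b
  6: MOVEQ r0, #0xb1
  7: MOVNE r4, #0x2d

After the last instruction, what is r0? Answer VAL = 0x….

VAL = 0x20

[0] flags=0010 → (cmp)
[1] flags=0010 VS?F → skip
[2] flags=0010 MI?F → skip
[3] flags=0010 HI?T → r2=0xf5
[4] flags=1000 → (cmp)
[5] flags=1000 HI?F → skip
[6] flags=1000 EQ?F → skip
[7] flags=1000 NE?T → r4=0x2d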